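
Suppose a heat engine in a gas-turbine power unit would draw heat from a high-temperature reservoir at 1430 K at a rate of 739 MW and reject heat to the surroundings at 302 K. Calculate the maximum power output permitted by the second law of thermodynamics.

By the Carnot theorem, η_max = 1 − T_C/T_H = 1 − 302.00/1430.00 = 0.7888.
W_max = η_max · Q_H = 0.7888 × 739 = 583 MW.

Ẇ_max ≈ 583 MW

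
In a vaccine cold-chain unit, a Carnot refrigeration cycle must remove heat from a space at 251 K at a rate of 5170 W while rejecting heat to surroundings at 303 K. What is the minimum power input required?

COP_R = T_C/(T_H − T_C) = 251.00/52.00 = 4.8269.
W = Q_C/COP_R = 5170/4.8269 = 1071 W.

Ẇ_in ≈ 1071 W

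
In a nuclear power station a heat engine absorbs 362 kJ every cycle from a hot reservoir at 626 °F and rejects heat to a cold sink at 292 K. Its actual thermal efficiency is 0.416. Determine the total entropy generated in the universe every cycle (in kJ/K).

T_H = 626 °F → (626 − 32) × 5/9 = 330.00 °C = 603.15 K.
W = η·Q_H = 0.416 × 362 = 150.6 kJ, so Q_C = Q_H − W = 211.4 kJ.
The hot reservoir loses entropy Q_H/T_H = 362/603.15 = 0.6002 kJ/K; the cold reservoir gains Q_C/T_C = 211.4/292.00 = 0.7240 kJ/K.
ΔS_univ = −Q_H/T_H + Q_C/T_C = 0.1238 kJ/K (> 0, since η = 0.416 < η_Carnot = 0.516).

ΔS_univ ≈ 0.1238 kJ/K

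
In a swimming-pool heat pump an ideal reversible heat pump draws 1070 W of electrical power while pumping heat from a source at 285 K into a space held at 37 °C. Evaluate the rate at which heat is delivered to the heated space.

Q̇_H ≈ 13200 W

T_H = 37 °C → 37 + 273.15 = 310.15 K.
Reversible heating COP: COP_HP = T_H/(T_H − T_C) = 310.15/25.15 = 12.3320.
Q_H = COP_HP · W = 12.3320 × 1070 = 13200 W.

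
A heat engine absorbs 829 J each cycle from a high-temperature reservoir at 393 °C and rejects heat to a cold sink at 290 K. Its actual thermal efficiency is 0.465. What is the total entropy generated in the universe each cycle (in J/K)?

T_H = 393 °C → 393 + 273.15 = 666.15 K.
W = η·Q_H = 0.465 × 829 = 385.5 J, so Q_C = Q_H − W = 443.5 J.
The hot reservoir loses entropy Q_H/T_H = 829/666.15 = 1.244 J/K; the cold reservoir gains Q_C/T_C = 443.5/290.00 = 1.529 J/K.
ΔS_univ = −Q_H/T_H + Q_C/T_C = 0.285 J/K (> 0, since η = 0.465 < η_Carnot = 0.565).

ΔS_univ ≈ 0.285 J/K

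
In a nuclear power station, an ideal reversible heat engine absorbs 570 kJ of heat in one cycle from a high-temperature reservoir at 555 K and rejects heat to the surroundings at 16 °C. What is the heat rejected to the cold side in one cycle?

Q_C ≈ 297 kJ

T_C = 16 °C → 16 + 273.15 = 289.15 K.
For a reversible engine, η = 1 − T_C/T_H = 1 − 289.15/555.00 = 0.4790.
For a reversible cycle Q_C/Q_H = T_C/T_H, so Q_C = 570 × 289.15/555.00 = 297 kJ.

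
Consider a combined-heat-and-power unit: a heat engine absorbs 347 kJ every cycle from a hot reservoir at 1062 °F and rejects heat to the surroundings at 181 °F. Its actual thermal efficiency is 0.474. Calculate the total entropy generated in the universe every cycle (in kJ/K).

ΔS_univ ≈ 0.1023 kJ/K

T_H = 1062 °F → (1062 − 32) × 5/9 = 572.22 °C = 845.37 K.
T_C = 181 °F → (181 − 32) × 5/9 = 82.78 °C = 355.93 K.
W = η·Q_H = 0.474 × 347 = 164.5 kJ, so Q_C = Q_H − W = 182.5 kJ.
The hot reservoir loses entropy Q_H/T_H = 347/845.37 = 0.4105 kJ/K; the cold reservoir gains Q_C/T_C = 182.5/355.93 = 0.5128 kJ/K.
ΔS_univ = −Q_H/T_H + Q_C/T_C = 0.1023 kJ/K (> 0, since η = 0.474 < η_Carnot = 0.579).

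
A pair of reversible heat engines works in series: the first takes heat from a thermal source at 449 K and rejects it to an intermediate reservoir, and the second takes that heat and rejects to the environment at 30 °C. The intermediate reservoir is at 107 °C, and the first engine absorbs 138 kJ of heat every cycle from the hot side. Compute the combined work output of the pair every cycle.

T_C = 30 °C → 30 + 273.15 = 303.15 K.
Two reversible stages in series are equivalent to a single Carnot engine between T_H and T_C, so η_total = 1 − T_C/T_H = 1 − 303.15/449.00 = 0.3248.
W_total = η_total · Q_H = 0.3248 × 138 = 44.83 kJ.

W_total ≈ 44.83 kJ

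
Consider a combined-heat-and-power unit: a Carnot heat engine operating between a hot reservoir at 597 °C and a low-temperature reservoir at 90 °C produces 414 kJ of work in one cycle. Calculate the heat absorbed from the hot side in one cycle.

Q_H ≈ 710.5 kJ

T_H = 597 °C → 597 + 273.15 = 870.15 K.
T_C = 90 °C → 90 + 273.15 = 363.15 K.
Carnot efficiency: η = 1 − T_C/T_H = 1 − 363.15/870.15 = 0.5827.
Q_H = W/η = 414/0.5827 = 710.5 kJ.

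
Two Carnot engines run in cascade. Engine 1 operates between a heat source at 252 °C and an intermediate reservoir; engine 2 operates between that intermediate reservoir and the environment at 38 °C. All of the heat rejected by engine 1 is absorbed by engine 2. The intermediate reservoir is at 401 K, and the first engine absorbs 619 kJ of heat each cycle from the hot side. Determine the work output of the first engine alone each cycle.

W₁ ≈ 146 kJ

T_H = 252 °C → 252 + 273.15 = 525.15 K.
T_C = 38 °C → 38 + 273.15 = 311.15 K.
First-stage efficiency η₁ = 1 − T_m/T_H = 1 − 401.00/525.15 = 0.2364.
W₁ = η₁·Q_H = 0.2364 × 619 = 146 kJ.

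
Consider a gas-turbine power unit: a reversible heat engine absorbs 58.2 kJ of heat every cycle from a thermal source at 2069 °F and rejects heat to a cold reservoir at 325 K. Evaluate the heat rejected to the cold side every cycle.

T_H = 2069 °F → (2069 − 32) × 5/9 = 1131.67 °C = 1404.82 K.
Carnot efficiency: η = 1 − T_C/T_H = 1 − 325.00/1404.82 = 0.7687.
For a reversible cycle Q_C/Q_H = T_C/T_H, so Q_C = 58.2 × 325.00/1404.82 = 13.46 kJ.

Q_C ≈ 13.46 kJ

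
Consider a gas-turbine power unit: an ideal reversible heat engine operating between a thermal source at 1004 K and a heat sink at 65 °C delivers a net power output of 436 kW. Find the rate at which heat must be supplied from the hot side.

Q̇_H ≈ 657 kW

T_C = 65 °C → 65 + 273.15 = 338.15 K.
η_rev = 1 − T_C/T_H = 1 − 338.15/1004.00 = 0.6632.
Q_H = W/η = 436/0.6632 = 657 kW.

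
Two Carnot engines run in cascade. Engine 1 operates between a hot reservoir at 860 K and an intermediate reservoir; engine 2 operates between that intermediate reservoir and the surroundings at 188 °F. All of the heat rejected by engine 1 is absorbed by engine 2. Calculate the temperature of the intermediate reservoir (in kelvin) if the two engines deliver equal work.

T_C = 188 °F → (188 − 32) × 5/9 = 86.67 °C = 359.82 K.
For reversible stages Q_m = Q_H·(T_m/T_H). Setting W₁ = Q_H(1 − T_m/T_H) equal to W₂ = Q_m(1 − T_C/T_m) = Q_H·(T_m − T_C)/T_H gives T_H − T_m = T_m − T_C, so T_m = (T_H + T_C)/2 = (860.00 + 359.82)/2 = 609.9 K.

T_m ≈ 609.9 K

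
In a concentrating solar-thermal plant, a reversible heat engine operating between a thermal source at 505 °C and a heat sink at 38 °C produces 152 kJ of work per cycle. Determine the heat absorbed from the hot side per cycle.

T_H = 505 °C → 505 + 273.15 = 778.15 K.
T_C = 38 °C → 38 + 273.15 = 311.15 K.
η_rev = 1 − T_C/T_H = 1 − 311.15/778.15 = 0.6001.
Q_H = W/η = 152/0.6001 = 253 kJ.

Q_H ≈ 253 kJ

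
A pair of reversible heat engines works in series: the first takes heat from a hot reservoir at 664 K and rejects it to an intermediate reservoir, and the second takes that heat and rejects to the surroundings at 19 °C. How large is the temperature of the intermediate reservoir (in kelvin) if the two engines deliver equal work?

T_C = 19 °C → 19 + 273.15 = 292.15 K.
For reversible stages Q_m = Q_H·(T_m/T_H). Setting W₁ = Q_H(1 − T_m/T_H) equal to W₂ = Q_m(1 − T_C/T_m) = Q_H·(T_m − T_C)/T_H gives T_H − T_m = T_m − T_C, so T_m = (T_H + T_C)/2 = (664.00 + 292.15)/2 = 478 K.

T_m ≈ 478 K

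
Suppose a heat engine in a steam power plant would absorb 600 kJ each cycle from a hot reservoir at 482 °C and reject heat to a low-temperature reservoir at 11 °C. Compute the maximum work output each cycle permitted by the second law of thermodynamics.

W_max ≈ 374 kJ

T_H = 482 °C → 482 + 273.15 = 755.15 K.
T_C = 11 °C → 11 + 273.15 = 284.15 K.
The upper bound on efficiency is η_max = 1 − T_C/T_H = 1 − 284.15/755.15 = 0.6237.
W_max = η_max · Q_H = 0.6237 × 600 = 374 kJ.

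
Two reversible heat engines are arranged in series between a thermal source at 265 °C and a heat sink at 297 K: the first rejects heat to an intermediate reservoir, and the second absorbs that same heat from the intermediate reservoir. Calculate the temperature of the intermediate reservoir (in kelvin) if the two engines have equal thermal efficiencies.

T_m ≈ 399.8 K

T_H = 265 °C → 265 + 273.15 = 538.15 K.
Equal efficiencies require 1 − T_m/T_H = 1 − T_C/T_m, i.e. T_m/T_H = T_C/T_m, so T_m = √(T_H·T_C) = √(538.15 × 297.00) = 399.8 K.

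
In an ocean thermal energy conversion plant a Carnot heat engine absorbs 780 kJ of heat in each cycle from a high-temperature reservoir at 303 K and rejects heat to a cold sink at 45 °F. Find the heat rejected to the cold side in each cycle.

Q_C ≈ 721.8 kJ

T_C = 45 °F → (45 − 32) × 5/9 = 7.22 °C = 280.37 K.
η_rev = 1 − T_C/T_H = 1 − 280.37/303.00 = 0.0747.
For a reversible cycle Q_C/Q_H = T_C/T_H, so Q_C = 780 × 280.37/303.00 = 721.8 kJ.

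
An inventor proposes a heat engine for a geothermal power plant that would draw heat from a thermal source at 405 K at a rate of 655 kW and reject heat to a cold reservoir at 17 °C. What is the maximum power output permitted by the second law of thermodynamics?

Ẇ_max ≈ 186 kW

T_C = 17 °C → 17 + 273.15 = 290.15 K.
The upper bound on efficiency is η_max = 1 − T_C/T_H = 1 − 290.15/405.00 = 0.2836.
W_max = η_max · Q_H = 0.2836 × 655 = 186 kW.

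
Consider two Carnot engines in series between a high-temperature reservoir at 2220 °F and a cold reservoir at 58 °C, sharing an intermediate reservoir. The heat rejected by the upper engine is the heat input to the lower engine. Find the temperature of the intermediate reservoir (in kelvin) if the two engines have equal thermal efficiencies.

T_m ≈ 702.1 K

T_H = 2220 °F → (2220 − 32) × 5/9 = 1215.56 °C = 1488.71 K.
T_C = 58 °C → 58 + 273.15 = 331.15 K.
Equal efficiencies require 1 − T_m/T_H = 1 − T_C/T_m, i.e. T_m/T_H = T_C/T_m, so T_m = √(T_H·T_C) = √(1488.71 × 331.15) = 702.1 K.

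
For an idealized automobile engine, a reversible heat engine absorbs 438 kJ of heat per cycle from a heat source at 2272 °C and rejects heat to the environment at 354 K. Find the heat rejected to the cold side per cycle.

Q_C ≈ 60.9 kJ

T_H = 2272 °C → 2272 + 273.15 = 2545.15 K.
Since the cycle is reversible, η = 1 − T_C/T_H = 1 − 354.00/2545.15 = 0.8609.
For a reversible cycle Q_C/Q_H = T_C/T_H, so Q_C = 438 × 354.00/2545.15 = 60.9 kJ.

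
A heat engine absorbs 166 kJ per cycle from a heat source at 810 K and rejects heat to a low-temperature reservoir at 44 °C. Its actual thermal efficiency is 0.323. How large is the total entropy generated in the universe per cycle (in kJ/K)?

ΔS_univ ≈ 0.1494 kJ/K

T_C = 44 °C → 44 + 273.15 = 317.15 K.
W = η·Q_H = 0.323 × 166 = 53.62 kJ, so Q_C = Q_H − W = 112.4 kJ.
The hot reservoir loses entropy Q_H/T_H = 166/810.00 = 0.2049 kJ/K; the cold reservoir gains Q_C/T_C = 112.4/317.15 = 0.3543 kJ/K.
ΔS_univ = −Q_H/T_H + Q_C/T_C = 0.1494 kJ/K (> 0, since η = 0.323 < η_Carnot = 0.608).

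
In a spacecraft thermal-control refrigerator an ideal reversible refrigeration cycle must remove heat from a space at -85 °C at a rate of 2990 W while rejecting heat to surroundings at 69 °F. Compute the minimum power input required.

Ẇ_in ≈ 1680 W

T_H = 69 °F → (69 − 32) × 5/9 = 20.56 °C = 293.71 K.
T_C = -85 °C → -85 + 273.15 = 188.15 K.
For a reversible refrigerator, COP_R = T_C/(T_H − T_C) = 188.15/105.56 = 1.7825.
W = Q_C/COP_R = 2990/1.7825 = 1680 W.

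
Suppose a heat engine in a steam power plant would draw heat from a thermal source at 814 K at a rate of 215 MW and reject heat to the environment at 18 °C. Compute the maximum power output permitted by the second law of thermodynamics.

T_C = 18 °C → 18 + 273.15 = 291.15 K.
By the Carnot theorem, η_max = 1 − T_C/T_H = 1 − 291.15/814.00 = 0.6423.
W_max = η_max · Q_H = 0.6423 × 215 = 138 MW.

Ẇ_max ≈ 138 MW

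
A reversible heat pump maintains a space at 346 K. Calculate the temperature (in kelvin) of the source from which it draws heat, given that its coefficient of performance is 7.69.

COP_HP = T_H/(T_H − T_C) ⇒ T_C = T_H·(COP_HP − 1)/COP_HP = 346.00 × (7.69 − 1)/7.69 = 301 K.

T_C ≈ 301 K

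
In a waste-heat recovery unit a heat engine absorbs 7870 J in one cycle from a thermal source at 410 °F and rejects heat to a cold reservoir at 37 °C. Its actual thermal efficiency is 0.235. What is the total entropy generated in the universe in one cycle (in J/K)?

ΔS_univ ≈ 3.12 J/K

T_H = 410 °F → (410 − 32) × 5/9 = 210.00 °C = 483.15 K.
T_C = 37 °C → 37 + 273.15 = 310.15 K.
W = η·Q_H = 0.235 × 7870 = 1849 J, so Q_C = Q_H − W = 6021 J.
Reservoir entropy changes: ΔS_H = −Q_H/T_H = −7870/483.15 = -16.29 J/K and ΔS_C = +Q_C/T_C = 6021/310.15 = 19.41 J/K.
ΔS_univ = −Q_H/T_H + Q_C/T_C = 3.12 J/K (> 0, since η = 0.235 < η_Carnot = 0.358).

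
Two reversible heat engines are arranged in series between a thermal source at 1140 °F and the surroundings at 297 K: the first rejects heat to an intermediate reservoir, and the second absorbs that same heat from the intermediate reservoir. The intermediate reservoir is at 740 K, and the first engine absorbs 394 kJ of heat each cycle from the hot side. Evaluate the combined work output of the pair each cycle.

T_H = 1140 °F → (1140 − 32) × 5/9 = 615.56 °C = 888.71 K.
Two reversible stages in series are equivalent to a single Carnot engine between T_H and T_C, so η_total = 1 − T_C/T_H = 1 − 297.00/888.71 = 0.6658.
W_total = η_total · Q_H = 0.6658 × 394 = 262 kJ.

W_total ≈ 262 kJ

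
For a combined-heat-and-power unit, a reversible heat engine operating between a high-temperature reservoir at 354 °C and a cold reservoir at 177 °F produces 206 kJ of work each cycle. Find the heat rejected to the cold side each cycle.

Q_C ≈ 266 kJ

T_H = 354 °C → 354 + 273.15 = 627.15 K.
T_C = 177 °F → (177 − 32) × 5/9 = 80.56 °C = 353.71 K.
η_rev = 1 − T_C/T_H = 1 − 353.71/627.15 = 0.4360.
Since Q_C/Q_H = T_C/T_H and Q_H = W/η, Q_C = W·T_C/(T_H − T_C) = 206 × 353.71/273.44 = 266 kJ.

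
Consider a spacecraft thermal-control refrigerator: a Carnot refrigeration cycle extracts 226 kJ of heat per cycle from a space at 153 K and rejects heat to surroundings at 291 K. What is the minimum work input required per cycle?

W_in ≈ 203.8 kJ

Carnot COP: COP_R = T_C/(T_H − T_C) = 153.00/138.00 = 1.1087.
W = Q_C/COP_R = 226/1.1087 = 203.8 kJ.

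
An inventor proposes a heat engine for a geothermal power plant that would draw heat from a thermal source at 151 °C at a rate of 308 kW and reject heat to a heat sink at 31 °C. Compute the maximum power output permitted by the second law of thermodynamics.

T_H = 151 °C → 151 + 273.15 = 424.15 K.
T_C = 31 °C → 31 + 273.15 = 304.15 K.
No engine can exceed the Carnot limit: η_max = 1 − T_C/T_H = 1 − 304.15/424.15 = 0.2829.
W_max = η_max · Q_H = 0.2829 × 308 = 87.14 kW.

Ẇ_max ≈ 87.14 kW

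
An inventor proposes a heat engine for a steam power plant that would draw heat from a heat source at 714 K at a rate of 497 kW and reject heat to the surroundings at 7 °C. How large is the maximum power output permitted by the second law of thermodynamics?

T_C = 7 °C → 7 + 273.15 = 280.15 K.
The upper bound on efficiency is η_max = 1 − T_C/T_H = 1 − 280.15/714.00 = 0.6076.
W_max = η_max · Q_H = 0.6076 × 497 = 302.0 kW.

Ẇ_max ≈ 302.0 kW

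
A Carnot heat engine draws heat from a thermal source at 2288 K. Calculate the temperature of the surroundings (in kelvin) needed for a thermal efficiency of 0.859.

From η = 1 − T_C/T_H, T_C = T_H·(1 − η) = 2288.00 × (1 − 0.859) = 322.6 K.

T_C ≈ 322.6 K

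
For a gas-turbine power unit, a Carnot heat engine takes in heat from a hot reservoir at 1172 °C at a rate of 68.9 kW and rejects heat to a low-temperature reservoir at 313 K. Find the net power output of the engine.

Ẇ ≈ 54.0 kW

T_H = 1172 °C → 1172 + 273.15 = 1445.15 K.
η_rev = 1 − T_C/T_H = 1 − 313.00/1445.15 = 0.7834.
W = η·Q_H = 0.7834 × 68.9 = 54.0 kW.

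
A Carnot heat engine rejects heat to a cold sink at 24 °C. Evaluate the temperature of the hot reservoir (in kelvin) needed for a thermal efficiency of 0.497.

T_H ≈ 591 K

T_C = 24 °C → 24 + 273.15 = 297.15 K.
From η = 1 − T_C/T_H, solving for T_H gives T_H = T_C/(1 − η) = 297.15/(1 − 0.497) = 591 K.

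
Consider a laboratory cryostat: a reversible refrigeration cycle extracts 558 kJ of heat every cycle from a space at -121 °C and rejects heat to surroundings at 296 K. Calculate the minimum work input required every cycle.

T_C = -121 °C → -121 + 273.15 = 152.15 K.
The reversible coefficient of performance is COP_R = T_C/(T_H − T_C) = 152.15/143.85 = 1.0577.
W = Q_C/COP_R = 558/1.0577 = 527.6 kJ.

W_in ≈ 527.6 kJ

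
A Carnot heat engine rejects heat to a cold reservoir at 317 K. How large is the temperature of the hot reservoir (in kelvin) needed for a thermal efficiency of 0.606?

T_H ≈ 805 K

From η = 1 − T_C/T_H, solving for T_H gives T_H = T_C/(1 − η) = 317.00/(1 − 0.606) = 805 K.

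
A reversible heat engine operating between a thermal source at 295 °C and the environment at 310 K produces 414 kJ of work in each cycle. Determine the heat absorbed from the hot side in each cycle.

T_H = 295 °C → 295 + 273.15 = 568.15 K.
Carnot efficiency: η = 1 − T_C/T_H = 1 − 310.00/568.15 = 0.4544.
Q_H = W/η = 414/0.4544 = 911.2 kJ.

Q_H ≈ 911.2 kJ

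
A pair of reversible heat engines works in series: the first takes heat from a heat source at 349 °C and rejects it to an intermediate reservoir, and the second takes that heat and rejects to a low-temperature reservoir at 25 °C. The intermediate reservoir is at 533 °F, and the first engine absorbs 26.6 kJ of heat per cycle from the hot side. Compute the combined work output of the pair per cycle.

T_H = 349 °C → 349 + 273.15 = 622.15 K.
T_C = 25 °C → 25 + 273.15 = 298.15 K.
Two reversible stages in series are equivalent to a single Carnot engine between T_H and T_C, so η_total = 1 − T_C/T_H = 1 − 298.15/622.15 = 0.5208.
W_total = η_total · Q_H = 0.5208 × 26.6 = 13.85 kJ.

W_total ≈ 13.85 kJ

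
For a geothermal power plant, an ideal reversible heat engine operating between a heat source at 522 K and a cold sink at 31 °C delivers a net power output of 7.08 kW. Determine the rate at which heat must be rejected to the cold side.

T_C = 31 °C → 31 + 273.15 = 304.15 K.
For a reversible engine, η = 1 − T_C/T_H = 1 − 304.15/522.00 = 0.4173.
Since Q_C/Q_H = T_C/T_H and Q_H = W/η, Q_C = W·T_C/(T_H − T_C) = 7.08 × 304.15/217.85 = 9.885 kW.

Q̇_C ≈ 9.885 kW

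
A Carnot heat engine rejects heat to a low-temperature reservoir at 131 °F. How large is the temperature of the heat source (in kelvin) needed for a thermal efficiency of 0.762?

T_C = 131 °F → (131 − 32) × 5/9 = 55.00 °C = 328.15 K.
From η = 1 − T_C/T_H, solving for T_H gives T_H = T_C/(1 − η) = 328.15/(1 − 0.762) = 1380 K.

T_H ≈ 1380 K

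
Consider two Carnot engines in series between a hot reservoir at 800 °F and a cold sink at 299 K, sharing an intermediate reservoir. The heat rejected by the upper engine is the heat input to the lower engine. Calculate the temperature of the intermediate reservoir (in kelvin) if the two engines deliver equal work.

T_m ≈ 499 K

T_H = 800 °F → (800 − 32) × 5/9 = 426.67 °C = 699.82 K.
For reversible stages Q_m = Q_H·(T_m/T_H). Setting W₁ = Q_H(1 − T_m/T_H) equal to W₂ = Q_m(1 − T_C/T_m) = Q_H·(T_m − T_C)/T_H gives T_H − T_m = T_m − T_C, so T_m = (T_H + T_C)/2 = (699.82 + 299.00)/2 = 499 K.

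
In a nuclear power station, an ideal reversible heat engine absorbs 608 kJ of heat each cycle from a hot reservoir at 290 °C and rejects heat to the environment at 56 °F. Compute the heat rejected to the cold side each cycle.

T_H = 290 °C → 290 + 273.15 = 563.15 K.
T_C = 56 °F → (56 − 32) × 5/9 = 13.33 °C = 286.48 K.
η_rev = 1 − T_C/T_H = 1 − 286.48/563.15 = 0.4913.
For a reversible cycle Q_C/Q_H = T_C/T_H, so Q_C = 608 × 286.48/563.15 = 309.3 kJ.

Q_C ≈ 309.3 kJ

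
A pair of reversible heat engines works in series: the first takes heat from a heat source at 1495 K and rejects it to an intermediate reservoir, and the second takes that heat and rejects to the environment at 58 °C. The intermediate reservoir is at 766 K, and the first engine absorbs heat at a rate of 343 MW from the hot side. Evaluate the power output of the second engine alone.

T_C = 58 °C → 58 + 273.15 = 331.15 K.
Heat entering the second stage: Q_m = Q_H·(T_m/T_H) = 343 × 766.00/1495.00 = 176 MW.
Second-stage efficiency η₂ = 1 − T_C/T_m = 1 − 331.15/766.00 = 0.5677, so W₂ = η₂·Q_m = 99.8 MW.

Ẇ₂ ≈ 99.8 MW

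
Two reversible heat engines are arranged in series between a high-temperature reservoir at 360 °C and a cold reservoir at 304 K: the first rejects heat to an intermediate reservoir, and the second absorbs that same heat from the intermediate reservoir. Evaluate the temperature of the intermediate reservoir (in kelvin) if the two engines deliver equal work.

T_m ≈ 468.6 K

T_H = 360 °C → 360 + 273.15 = 633.15 K.
For reversible stages Q_m = Q_H·(T_m/T_H). Setting W₁ = Q_H(1 − T_m/T_H) equal to W₂ = Q_m(1 − T_C/T_m) = Q_H·(T_m − T_C)/T_H gives T_H − T_m = T_m − T_C, so T_m = (T_H + T_C)/2 = (633.15 + 304.00)/2 = 468.6 K.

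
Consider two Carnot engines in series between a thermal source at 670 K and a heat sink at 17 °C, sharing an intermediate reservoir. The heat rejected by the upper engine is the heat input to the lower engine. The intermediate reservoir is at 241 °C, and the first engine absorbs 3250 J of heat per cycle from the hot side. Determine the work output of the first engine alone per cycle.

T_C = 17 °C → 17 + 273.15 = 290.15 K.
T_m = 241 °C → 241 + 273.15 = 514.15 K.
First-stage efficiency η₁ = 1 − T_m/T_H = 1 − 514.15/670.00 = 0.2326.
W₁ = η₁·Q_H = 0.2326 × 3250 = 756 J.

W₁ ≈ 756 J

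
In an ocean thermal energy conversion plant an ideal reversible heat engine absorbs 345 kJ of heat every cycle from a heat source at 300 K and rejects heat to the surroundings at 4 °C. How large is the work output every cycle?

T_C = 4 °C → 4 + 273.15 = 277.15 K.
For a reversible engine, η = 1 − T_C/T_H = 1 − 277.15/300.00 = 0.0762.
W = η·Q_H = 0.0762 × 345 = 26.3 kJ.

W ≈ 26.3 kJ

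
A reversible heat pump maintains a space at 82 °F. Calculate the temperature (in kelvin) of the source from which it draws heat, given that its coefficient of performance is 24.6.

T_C ≈ 289 K

T_H = 82 °F → (82 − 32) × 5/9 = 27.78 °C = 300.93 K.
COP_HP = T_H/(T_H − T_C) ⇒ T_C = T_H·(COP_HP − 1)/COP_HP = 300.93 × (24.6 − 1)/24.6 = 289 K.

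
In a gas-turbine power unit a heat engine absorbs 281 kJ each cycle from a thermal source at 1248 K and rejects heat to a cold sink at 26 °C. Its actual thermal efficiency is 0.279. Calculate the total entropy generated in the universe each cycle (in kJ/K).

ΔS_univ ≈ 0.452 kJ/K

T_C = 26 °C → 26 + 273.15 = 299.15 K.
W = η·Q_H = 0.279 × 281 = 78.40 kJ, so Q_C = Q_H − W = 202.6 kJ.
Entropy balance on the reservoirs: −Q_H/T_H = -0.2252 kJ/K, +Q_C/T_C = 0.6773 kJ/K.
ΔS_univ = −Q_H/T_H + Q_C/T_C = 0.452 kJ/K (> 0, since η = 0.279 < η_Carnot = 0.760).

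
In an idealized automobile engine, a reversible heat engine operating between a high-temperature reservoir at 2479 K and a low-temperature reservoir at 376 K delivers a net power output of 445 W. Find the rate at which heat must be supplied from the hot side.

Carnot efficiency: η = 1 − T_C/T_H = 1 − 376.00/2479.00 = 0.8483.
Q_H = W/η = 445/0.8483 = 524.6 W.

Q̇_H ≈ 524.6 W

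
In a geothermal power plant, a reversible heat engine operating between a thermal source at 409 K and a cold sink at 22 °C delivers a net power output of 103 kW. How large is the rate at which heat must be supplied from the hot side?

T_C = 22 °C → 22 + 273.15 = 295.15 K.
Since the cycle is reversible, η = 1 − T_C/T_H = 1 − 295.15/409.00 = 0.2784.
Q_H = W/η = 103/0.2784 = 370.0 kW.

Q̇_H ≈ 370.0 kW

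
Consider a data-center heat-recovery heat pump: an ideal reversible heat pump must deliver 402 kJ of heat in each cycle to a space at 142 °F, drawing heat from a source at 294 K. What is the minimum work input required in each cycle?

W_in ≈ 48.42 kJ

T_H = 142 °F → (142 − 32) × 5/9 = 61.11 °C = 334.26 K.
The Carnot heat-pump COP is COP_HP = T_H/(T_H − T_C) = 334.26/40.26 = 8.3023.
W = Q_H/COP_HP = 402/8.3023 = 48.42 kJ.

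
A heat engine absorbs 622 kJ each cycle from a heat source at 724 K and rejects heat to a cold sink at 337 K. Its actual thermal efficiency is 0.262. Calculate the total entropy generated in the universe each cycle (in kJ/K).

W = η·Q_H = 0.262 × 622 = 163.0 kJ, so Q_C = Q_H − W = 459.0 kJ.
Reservoir entropy changes: ΔS_H = −Q_H/T_H = −622/724.00 = -0.8591 kJ/K and ΔS_C = +Q_C/T_C = 459.0/337.00 = 1.362 kJ/K.
ΔS_univ = −Q_H/T_H + Q_C/T_C = 0.503 kJ/K (> 0, since η = 0.262 < η_Carnot = 0.535).

ΔS_univ ≈ 0.503 kJ/K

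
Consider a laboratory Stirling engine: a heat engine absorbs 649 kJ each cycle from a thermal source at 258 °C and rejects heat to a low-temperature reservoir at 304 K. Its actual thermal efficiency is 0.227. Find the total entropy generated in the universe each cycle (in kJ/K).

ΔS_univ ≈ 0.4284 kJ/K

T_H = 258 °C → 258 + 273.15 = 531.15 K.
W = η·Q_H = 0.227 × 649 = 147.3 kJ, so Q_C = Q_H − W = 501.7 kJ.
Entropy balance on the reservoirs: −Q_H/T_H = -1.222 kJ/K, +Q_C/T_C = 1.650 kJ/K.
ΔS_univ = −Q_H/T_H + Q_C/T_C = 0.4284 kJ/K (> 0, since η = 0.227 < η_Carnot = 0.428).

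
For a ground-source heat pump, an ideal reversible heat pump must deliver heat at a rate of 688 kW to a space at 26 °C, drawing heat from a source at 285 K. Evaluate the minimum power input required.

T_H = 26 °C → 26 + 273.15 = 299.15 K.
The Carnot heat-pump COP is COP_HP = T_H/(T_H − T_C) = 299.15/14.15 = 21.1413.
W = Q_H/COP_HP = 688/21.1413 = 32.5 kW.

Ẇ_in ≈ 32.5 kW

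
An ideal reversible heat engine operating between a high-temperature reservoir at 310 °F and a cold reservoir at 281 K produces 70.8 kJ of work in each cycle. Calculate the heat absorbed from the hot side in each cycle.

Q_H ≈ 207 kJ

T_H = 310 °F → (310 − 32) × 5/9 = 154.44 °C = 427.59 K.
Since the cycle is reversible, η = 1 − T_C/T_H = 1 − 281.00/427.59 = 0.3428.
Q_H = W/η = 70.8/0.3428 = 207 kJ.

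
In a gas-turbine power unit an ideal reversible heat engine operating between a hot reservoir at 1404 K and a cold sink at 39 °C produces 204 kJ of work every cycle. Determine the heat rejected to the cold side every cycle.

T_C = 39 °C → 39 + 273.15 = 312.15 K.
η_rev = 1 − T_C/T_H = 1 − 312.15/1404.00 = 0.7777.
Since Q_C/Q_H = T_C/T_H and Q_H = W/η, Q_C = W·T_C/(T_H − T_C) = 204 × 312.15/1091.85 = 58.32 kJ.

Q_C ≈ 58.32 kJ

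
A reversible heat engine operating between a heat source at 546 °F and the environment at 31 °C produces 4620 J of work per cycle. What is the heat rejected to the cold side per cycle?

T_H = 546 °F → (546 − 32) × 5/9 = 285.56 °C = 558.71 K.
T_C = 31 °C → 31 + 273.15 = 304.15 K.
For a reversible engine, η = 1 − T_C/T_H = 1 − 304.15/558.71 = 0.4556.
Since Q_C/Q_H = T_C/T_H and Q_H = W/η, Q_C = W·T_C/(T_H − T_C) = 4620 × 304.15/254.56 = 5520 J.

Q_C ≈ 5520 J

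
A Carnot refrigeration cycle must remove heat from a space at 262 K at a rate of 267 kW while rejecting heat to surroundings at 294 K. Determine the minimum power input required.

COP_R = T_C/(T_H − T_C) = 262.00/32.00 = 8.1875.
W = Q_C/COP_R = 267/8.1875 = 32.6 kW.

Ẇ_in ≈ 32.6 kW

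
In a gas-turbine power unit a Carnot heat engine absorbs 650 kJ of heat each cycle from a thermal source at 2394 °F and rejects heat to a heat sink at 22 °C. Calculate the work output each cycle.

T_H = 2394 °F → (2394 − 32) × 5/9 = 1312.22 °C = 1585.37 K.
T_C = 22 °C → 22 + 273.15 = 295.15 K.
Carnot efficiency: η = 1 − T_C/T_H = 1 − 295.15/1585.37 = 0.8138.
W = η·Q_H = 0.8138 × 650 = 529 kJ.

W ≈ 529 kJ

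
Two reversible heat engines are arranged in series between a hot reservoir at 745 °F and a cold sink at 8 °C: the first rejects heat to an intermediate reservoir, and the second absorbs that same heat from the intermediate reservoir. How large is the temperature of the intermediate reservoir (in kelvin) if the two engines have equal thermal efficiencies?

T_m ≈ 434 K

T_H = 745 °F → (745 − 32) × 5/9 = 396.11 °C = 669.26 K.
T_C = 8 °C → 8 + 273.15 = 281.15 K.
Equal efficiencies require 1 − T_m/T_H = 1 − T_C/T_m, i.e. T_m/T_H = T_C/T_m, so T_m = √(T_H·T_C) = √(669.26 × 281.15) = 434 K.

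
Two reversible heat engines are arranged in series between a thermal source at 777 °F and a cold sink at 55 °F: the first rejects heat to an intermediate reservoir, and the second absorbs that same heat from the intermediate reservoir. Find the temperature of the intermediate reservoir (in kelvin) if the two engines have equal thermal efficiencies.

T_H = 777 °F → (777 − 32) × 5/9 = 413.89 °C = 687.04 K.
T_C = 55 °F → (55 − 32) × 5/9 = 12.78 °C = 285.93 K.
Equal efficiencies require 1 − T_m/T_H = 1 − T_C/T_m, i.e. T_m/T_H = T_C/T_m, so T_m = √(T_H·T_C) = √(687.04 × 285.93) = 443 K.

T_m ≈ 443 K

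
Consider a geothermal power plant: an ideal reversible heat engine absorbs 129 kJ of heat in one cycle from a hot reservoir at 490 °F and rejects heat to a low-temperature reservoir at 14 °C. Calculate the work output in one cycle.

W ≈ 58.79 kJ

T_H = 490 °F → (490 − 32) × 5/9 = 254.44 °C = 527.59 K.
T_C = 14 °C → 14 + 273.15 = 287.15 K.
η_rev = 1 − T_C/T_H = 1 − 287.15/527.59 = 0.4557.
W = η·Q_H = 0.4557 × 129 = 58.79 kJ.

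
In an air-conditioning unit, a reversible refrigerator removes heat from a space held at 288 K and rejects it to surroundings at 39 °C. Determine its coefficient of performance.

T_H = 39 °C → 39 + 273.15 = 312.15 K.
For a reversible refrigerator, COP_R = T_C/(T_H − T_C) = 288.00/(312.15 − 288.00) = 11.9.

COP_R ≈ 11.9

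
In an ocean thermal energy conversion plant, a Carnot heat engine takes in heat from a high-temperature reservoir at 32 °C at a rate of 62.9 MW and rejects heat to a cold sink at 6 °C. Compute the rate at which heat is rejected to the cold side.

T_H = 32 °C → 32 + 273.15 = 305.15 K.
T_C = 6 °C → 6 + 273.15 = 279.15 K.
Carnot efficiency: η = 1 − T_C/T_H = 1 − 279.15/305.15 = 0.0852.
For a reversible cycle Q_C/Q_H = T_C/T_H, so Q_C = 62.9 × 279.15/305.15 = 57.54 MW.

Q̇_C ≈ 57.54 MW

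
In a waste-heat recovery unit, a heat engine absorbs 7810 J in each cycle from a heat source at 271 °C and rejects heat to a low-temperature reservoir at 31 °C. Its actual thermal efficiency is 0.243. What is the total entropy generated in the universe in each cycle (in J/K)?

T_H = 271 °C → 271 + 273.15 = 544.15 K.
T_C = 31 °C → 31 + 273.15 = 304.15 K.
W = η·Q_H = 0.243 × 7810 = 1898 J, so Q_C = Q_H − W = 5912 J.
The hot reservoir loses entropy Q_H/T_H = 7810/544.15 = 14.35 J/K; the cold reservoir gains Q_C/T_C = 5912/304.15 = 19.44 J/K.
ΔS_univ = −Q_H/T_H + Q_C/T_C = 5.09 J/K (> 0, since η = 0.243 < η_Carnot = 0.441).

ΔS_univ ≈ 5.09 J/K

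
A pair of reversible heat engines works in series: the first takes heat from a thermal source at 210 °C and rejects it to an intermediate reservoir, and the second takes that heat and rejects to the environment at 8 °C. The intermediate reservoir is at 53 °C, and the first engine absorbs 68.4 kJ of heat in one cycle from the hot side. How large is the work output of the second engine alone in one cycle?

T_H = 210 °C → 210 + 273.15 = 483.15 K.
T_C = 8 °C → 8 + 273.15 = 281.15 K.
T_m = 53 °C → 53 + 273.15 = 326.15 K.
Heat entering the second stage: Q_m = Q_H·(T_m/T_H) = 68.4 × 326.15/483.15 = 46.17 kJ.
Second-stage efficiency η₂ = 1 − T_C/T_m = 1 − 281.15/326.15 = 0.1380, so W₂ = η₂·Q_m = 6.371 kJ.

W₂ ≈ 6.371 kJ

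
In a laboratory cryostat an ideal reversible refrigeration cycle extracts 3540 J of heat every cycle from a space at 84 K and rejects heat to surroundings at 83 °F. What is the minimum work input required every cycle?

T_H = 83 °F → (83 − 32) × 5/9 = 28.33 °C = 301.48 K.
The reversible coefficient of performance is COP_R = T_C/(T_H − T_C) = 84.00/217.48 = 0.3862.
W = Q_C/COP_R = 3540/0.3862 = 9170 J.

W_in ≈ 9170 J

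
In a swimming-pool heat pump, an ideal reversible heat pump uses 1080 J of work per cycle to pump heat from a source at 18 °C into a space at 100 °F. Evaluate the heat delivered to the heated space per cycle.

T_H = 100 °F → (100 − 32) × 5/9 = 37.78 °C = 310.93 K.
T_C = 18 °C → 18 + 273.15 = 291.15 K.
Reversible heating COP: COP_HP = T_H/(T_H − T_C) = 310.93/19.78 = 15.7211.
Q_H = COP_HP · W = 15.7211 × 1080 = 17000 J.

Q_H ≈ 17000 J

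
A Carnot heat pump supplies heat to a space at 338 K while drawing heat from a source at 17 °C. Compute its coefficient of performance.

T_C = 17 °C → 17 + 273.15 = 290.15 K.
The Carnot heat-pump COP is COP_HP = T_H/(T_H − T_C) = 338.00/(338.00 − 290.15) = 7.06.

COP_HP ≈ 7.06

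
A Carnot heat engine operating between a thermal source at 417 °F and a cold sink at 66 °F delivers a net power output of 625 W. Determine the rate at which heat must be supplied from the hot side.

Q̇_H ≈ 1560 W

T_H = 417 °F → (417 − 32) × 5/9 = 213.89 °C = 487.04 K.
T_C = 66 °F → (66 − 32) × 5/9 = 18.89 °C = 292.04 K.
For a reversible engine, η = 1 − T_C/T_H = 1 − 292.04/487.04 = 0.4004.
Q_H = W/η = 625/0.4004 = 1560 W.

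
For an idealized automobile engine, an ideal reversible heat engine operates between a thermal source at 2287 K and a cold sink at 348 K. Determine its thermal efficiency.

Since the cycle is reversible, η = 1 − T_C/T_H = 1 − 348.00/2287.00 = 0.8478.

η ≈ 0.8478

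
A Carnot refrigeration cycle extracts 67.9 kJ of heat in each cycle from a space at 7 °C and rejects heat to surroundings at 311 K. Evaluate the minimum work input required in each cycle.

W_in ≈ 7.477 kJ

T_C = 7 °C → 7 + 273.15 = 280.15 K.
For a reversible refrigerator, COP_R = T_C/(T_H − T_C) = 280.15/30.85 = 9.0810.
W = Q_C/COP_R = 67.9/9.0810 = 7.477 kJ.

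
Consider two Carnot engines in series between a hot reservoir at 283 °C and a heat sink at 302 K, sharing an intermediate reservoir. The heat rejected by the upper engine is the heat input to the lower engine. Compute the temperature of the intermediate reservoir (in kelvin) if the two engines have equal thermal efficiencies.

T_m ≈ 409.8 K

T_H = 283 °C → 283 + 273.15 = 556.15 K.
Equal efficiencies require 1 − T_m/T_H = 1 − T_C/T_m, i.e. T_m/T_H = T_C/T_m, so T_m = √(T_H·T_C) = √(556.15 × 302.00) = 409.8 K.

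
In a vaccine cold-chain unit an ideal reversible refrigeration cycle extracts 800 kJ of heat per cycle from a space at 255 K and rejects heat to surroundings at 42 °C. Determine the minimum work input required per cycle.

T_H = 42 °C → 42 + 273.15 = 315.15 K.
COP_R = T_C/(T_H − T_C) = 255.00/60.15 = 4.2394.
W = Q_C/COP_R = 800/4.2394 = 189 kJ.

W_in ≈ 189 kJ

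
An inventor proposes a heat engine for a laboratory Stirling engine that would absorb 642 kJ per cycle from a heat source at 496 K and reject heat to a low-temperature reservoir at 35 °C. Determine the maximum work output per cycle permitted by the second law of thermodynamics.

T_C = 35 °C → 35 + 273.15 = 308.15 K.
By the Carnot theorem, η_max = 1 − T_C/T_H = 1 − 308.15/496.00 = 0.3787.
W_max = η_max · Q_H = 0.3787 × 642 = 243 kJ.

W_max ≈ 243 kJ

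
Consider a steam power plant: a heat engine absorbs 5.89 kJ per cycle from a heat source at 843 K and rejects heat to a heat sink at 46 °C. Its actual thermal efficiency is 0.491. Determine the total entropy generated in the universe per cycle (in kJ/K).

T_C = 46 °C → 46 + 273.15 = 319.15 K.
W = η·Q_H = 0.491 × 5.89 = 2.892 kJ, so Q_C = Q_H − W = 2.998 kJ.
The hot reservoir loses entropy Q_H/T_H = 5.89/843.00 = 0.006987 kJ/K; the cold reservoir gains Q_C/T_C = 2.998/319.15 = 0.009394 kJ/K.
ΔS_univ = −Q_H/T_H + Q_C/T_C = 0.00241 kJ/K (> 0, since η = 0.491 < η_Carnot = 0.621).

ΔS_univ ≈ 0.00241 kJ/K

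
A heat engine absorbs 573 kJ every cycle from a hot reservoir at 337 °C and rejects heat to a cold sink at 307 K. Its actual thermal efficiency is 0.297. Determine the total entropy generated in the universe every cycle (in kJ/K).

T_H = 337 °C → 337 + 273.15 = 610.15 K.
W = η·Q_H = 0.297 × 573 = 170.2 kJ, so Q_C = Q_H − W = 402.8 kJ.
The hot reservoir loses entropy Q_H/T_H = 573/610.15 = 0.9391 kJ/K; the cold reservoir gains Q_C/T_C = 402.8/307.00 = 1.312 kJ/K.
ΔS_univ = −Q_H/T_H + Q_C/T_C = 0.373 kJ/K (> 0, since η = 0.297 < η_Carnot = 0.497).

ΔS_univ ≈ 0.373 kJ/K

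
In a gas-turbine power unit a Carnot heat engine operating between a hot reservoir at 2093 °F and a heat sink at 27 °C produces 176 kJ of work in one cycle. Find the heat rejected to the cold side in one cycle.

Q_C ≈ 47.3 kJ

T_H = 2093 °F → (2093 − 32) × 5/9 = 1145.00 °C = 1418.15 K.
T_C = 27 °C → 27 + 273.15 = 300.15 K.
For a reversible engine, η = 1 − T_C/T_H = 1 − 300.15/1418.15 = 0.7884.
Since Q_C/Q_H = T_C/T_H and Q_H = W/η, Q_C = W·T_C/(T_H − T_C) = 176 × 300.15/1118.00 = 47.3 kJ.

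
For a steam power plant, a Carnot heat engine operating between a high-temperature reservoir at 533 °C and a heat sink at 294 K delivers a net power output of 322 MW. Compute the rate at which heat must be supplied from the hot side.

Q̇_H ≈ 507 MW

T_H = 533 °C → 533 + 273.15 = 806.15 K.
η_rev = 1 − T_C/T_H = 1 − 294.00/806.15 = 0.6353.
Q_H = W/η = 322/0.6353 = 507 MW.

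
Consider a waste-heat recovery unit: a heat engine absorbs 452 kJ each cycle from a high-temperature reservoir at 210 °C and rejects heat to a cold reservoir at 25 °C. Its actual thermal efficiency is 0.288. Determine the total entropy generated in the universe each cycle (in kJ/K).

ΔS_univ ≈ 0.144 kJ/K

T_H = 210 °C → 210 + 273.15 = 483.15 K.
T_C = 25 °C → 25 + 273.15 = 298.15 K.
W = η·Q_H = 0.288 × 452 = 130.2 kJ, so Q_C = Q_H − W = 321.8 kJ.
Reservoir entropy changes: ΔS_H = −Q_H/T_H = −452/483.15 = -0.9355 kJ/K and ΔS_C = +Q_C/T_C = 321.8/298.15 = 1.079 kJ/K.
ΔS_univ = −Q_H/T_H + Q_C/T_C = 0.144 kJ/K (> 0, since η = 0.288 < η_Carnot = 0.383).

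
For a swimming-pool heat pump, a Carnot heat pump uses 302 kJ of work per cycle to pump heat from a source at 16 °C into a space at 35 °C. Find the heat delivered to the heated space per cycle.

T_H = 35 °C → 35 + 273.15 = 308.15 K.
T_C = 16 °C → 16 + 273.15 = 289.15 K.
The Carnot heat-pump COP is COP_HP = T_H/(T_H − T_C) = 308.15/19.00 = 16.2184.
Q_H = COP_HP · W = 16.2184 × 302 = 4900 kJ.

Q_H ≈ 4900 kJ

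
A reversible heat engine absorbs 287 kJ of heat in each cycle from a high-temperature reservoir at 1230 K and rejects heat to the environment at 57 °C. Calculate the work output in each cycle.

T_C = 57 °C → 57 + 273.15 = 330.15 K.
Since the cycle is reversible, η = 1 − T_C/T_H = 1 − 330.15/1230.00 = 0.7316.
W = η·Q_H = 0.7316 × 287 = 210 kJ.

W ≈ 210 kJ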